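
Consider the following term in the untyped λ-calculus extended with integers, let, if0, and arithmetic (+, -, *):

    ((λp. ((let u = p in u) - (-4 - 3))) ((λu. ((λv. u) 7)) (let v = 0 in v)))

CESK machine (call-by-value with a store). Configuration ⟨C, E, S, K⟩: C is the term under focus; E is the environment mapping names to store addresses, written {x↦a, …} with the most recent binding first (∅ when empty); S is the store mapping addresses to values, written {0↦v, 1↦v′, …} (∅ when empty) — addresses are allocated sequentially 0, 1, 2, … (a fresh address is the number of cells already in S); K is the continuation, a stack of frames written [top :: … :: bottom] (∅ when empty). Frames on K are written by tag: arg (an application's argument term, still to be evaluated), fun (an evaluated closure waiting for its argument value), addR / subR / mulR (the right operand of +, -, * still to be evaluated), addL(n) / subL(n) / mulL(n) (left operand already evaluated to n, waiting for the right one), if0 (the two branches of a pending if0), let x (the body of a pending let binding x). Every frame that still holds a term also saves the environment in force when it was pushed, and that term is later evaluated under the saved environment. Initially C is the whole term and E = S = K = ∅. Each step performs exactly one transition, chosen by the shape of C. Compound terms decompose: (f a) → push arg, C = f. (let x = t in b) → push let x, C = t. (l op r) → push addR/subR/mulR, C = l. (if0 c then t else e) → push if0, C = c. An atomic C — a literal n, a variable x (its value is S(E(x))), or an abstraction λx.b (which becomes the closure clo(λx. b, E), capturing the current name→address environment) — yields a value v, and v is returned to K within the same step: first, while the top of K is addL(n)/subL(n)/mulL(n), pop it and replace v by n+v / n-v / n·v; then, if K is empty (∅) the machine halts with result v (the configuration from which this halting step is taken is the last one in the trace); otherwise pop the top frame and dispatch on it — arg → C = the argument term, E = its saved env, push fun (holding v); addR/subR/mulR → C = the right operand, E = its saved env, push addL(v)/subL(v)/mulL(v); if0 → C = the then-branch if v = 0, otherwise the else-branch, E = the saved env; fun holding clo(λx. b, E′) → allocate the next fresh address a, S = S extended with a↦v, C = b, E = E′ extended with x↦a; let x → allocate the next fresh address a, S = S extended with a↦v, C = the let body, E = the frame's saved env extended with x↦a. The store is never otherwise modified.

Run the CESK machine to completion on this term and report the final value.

step 0: [C=((λp. ((let u = p in u) - (-4 - 3))) ((λu. ((λv. u) 7)) (let v = 0 in v))) | E=∅ | S=∅ | K=∅]
step 1: [C=(λp. ((let u = p in u) - (-4 - 3))) | E=∅ | S=∅ | K=[arg]]
step 2: [C=((λu. ((λv. u) 7)) (let v = 0 in v)) | E=∅ | S=∅ | K=[fun]]
step 3: [C=(λu. ((λv. u) 7)) | E=∅ | S=∅ | K=[arg :: fun]]
step 4: [C=(let v = 0 in v) | E=∅ | S=∅ | K=[fun :: fun]]
step 5: [C=0 | E=∅ | S=∅ | K=[let v :: fun :: fun]]
step 6: [C=v | E={v↦0} | S={0↦0} | K=[fun :: fun]]
step 7: [C=((λv. u) 7) | E={u↦1} | S={0↦0, 1↦0} | K=[fun]]
step 8: [C=(λv. u) | E={u↦1} | S={0↦0, 1↦0} | K=[arg :: fun]]
step 9: [C=7 | E={u↦1} | S={0↦0, 1↦0} | K=[fun :: fun]]
step 10: [C=u | E={v↦2, u↦1} | S={0↦0, 1↦0, 2↦7} | K=[fun]]
step 11: [C=((let u = p in u) - (-4 - 3)) | E={p↦3} | S={0↦0, 1↦0, 2↦7, 3↦0} | K=∅]
step 12: [C=(let u = p in u) | E={p↦3} | S={0↦0, 1↦0, 2↦7, 3↦0} | K=[subR]]
step 13: [C=p | E={p↦3} | S={0↦0, 1↦0, 2↦7, 3↦0} | K=[let u :: subR]]
step 14: [C=u | E={u↦4, p↦3} | S={0↦0, 1↦0, 2↦7, 3↦0, 4↦0} | K=[subR]]
step 15: [C=(-4 - 3) | E={p↦3} | S={0↦0, 1↦0, 2↦7, 3↦0, 4↦0} | K=[subL(0)]]
step 16: [C=-4 | E={p↦3} | S={0↦0, 1↦0, 2↦7, 3↦0, 4↦0} | K=[subR :: subL(0)]]
step 17: [C=3 | E={p↦3} | S={0↦0, 1↦0, 2↦7, 3↦0, 4↦0} | K=[subL(-4) :: subL(0)]]
→ final value 7

Answer: 7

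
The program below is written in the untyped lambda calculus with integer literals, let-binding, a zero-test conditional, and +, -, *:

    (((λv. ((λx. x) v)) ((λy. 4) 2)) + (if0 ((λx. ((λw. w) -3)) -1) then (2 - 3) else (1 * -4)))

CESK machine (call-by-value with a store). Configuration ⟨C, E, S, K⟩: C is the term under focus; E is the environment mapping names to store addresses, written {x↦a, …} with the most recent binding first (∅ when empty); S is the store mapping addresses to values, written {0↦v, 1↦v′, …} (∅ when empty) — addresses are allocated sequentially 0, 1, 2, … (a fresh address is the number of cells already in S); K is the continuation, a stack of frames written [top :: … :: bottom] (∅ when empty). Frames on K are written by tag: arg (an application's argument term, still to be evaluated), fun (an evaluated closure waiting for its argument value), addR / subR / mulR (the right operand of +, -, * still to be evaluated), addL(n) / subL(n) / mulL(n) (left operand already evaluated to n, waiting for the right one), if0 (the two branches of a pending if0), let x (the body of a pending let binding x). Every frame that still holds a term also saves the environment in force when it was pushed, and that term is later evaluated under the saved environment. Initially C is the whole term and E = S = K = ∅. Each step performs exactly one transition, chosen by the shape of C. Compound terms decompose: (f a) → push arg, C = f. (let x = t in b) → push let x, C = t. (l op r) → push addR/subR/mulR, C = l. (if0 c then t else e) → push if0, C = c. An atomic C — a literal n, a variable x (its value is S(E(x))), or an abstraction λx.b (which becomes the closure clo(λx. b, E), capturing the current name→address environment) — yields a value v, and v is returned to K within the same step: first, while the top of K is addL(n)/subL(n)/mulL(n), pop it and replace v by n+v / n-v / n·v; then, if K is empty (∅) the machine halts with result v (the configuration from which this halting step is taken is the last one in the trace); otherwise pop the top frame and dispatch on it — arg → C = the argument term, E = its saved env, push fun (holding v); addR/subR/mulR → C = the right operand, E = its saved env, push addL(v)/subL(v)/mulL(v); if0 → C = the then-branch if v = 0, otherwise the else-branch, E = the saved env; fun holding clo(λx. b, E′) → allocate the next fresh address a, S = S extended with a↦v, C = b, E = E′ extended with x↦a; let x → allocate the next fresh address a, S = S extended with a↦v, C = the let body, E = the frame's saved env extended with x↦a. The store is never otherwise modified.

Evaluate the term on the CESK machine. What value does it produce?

step 0: <C=(((λv. ((λx. x) v)) ((λy. 4) 2)) + (if0 ((λx. ((λw. w) -3)) -1) then (2 - 3) else (1 * -4))), E=∅, S=∅, K=∅>
step 1: <C=((λv. ((λx. x) v)) ((λy. 4) 2)), E=∅, S=∅, K=[addR]>
step 2: <C=(λv. ((λx. x) v)), E=∅, S=∅, K=[arg :: addR]>
step 3: <C=((λy. 4) 2), E=∅, S=∅, K=[fun :: addR]>
step 4: <C=(λy. 4), E=∅, S=∅, K=[arg :: fun :: addR]>
step 5: <C=2, E=∅, S=∅, K=[fun :: fun :: addR]>
step 6: <C=4, E={y↦0}, S={0↦2}, K=[fun :: addR]>
step 7: <C=((λx. x) v), E={v↦1}, S={0↦2, 1↦4}, K=[addR]>
step 8: <C=(λx. x), E={v↦1}, S={0↦2, 1↦4}, K=[arg :: addR]>
step 9: <C=v, E={v↦1}, S={0↦2, 1↦4}, K=[fun :: addR]>
step 10: <C=x, E={x↦2, v↦1}, S={0↦2, 1↦4, 2↦4}, K=[addR]>
step 11: <C=(if0 ((λx. ((λw. w) -3)) -1) then (2 - 3) else (1 * -4)), E=∅, S={0↦2, 1↦4, 2↦4}, K=[addL(4)]>
step 12: <C=((λx. ((λw. w) -3)) -1), E=∅, S={0↦2, 1↦4, 2↦4}, K=[if0 :: addL(4)]>
step 13: <C=(λx. ((λw. w) -3)), E=∅, S={0↦2, 1↦4, 2↦4}, K=[arg :: if0 :: addL(4)]>
step 14: <C=-1, E=∅, S={0↦2, 1↦4, 2↦4}, K=[fun :: if0 :: addL(4)]>
step 15: <C=((λw. w) -3), E={x↦3}, S={0↦2, 1↦4, 2↦4, 3↦-1}, K=[if0 :: addL(4)]>
step 16: <C=(λw. w), E={x↦3}, S={0↦2, 1↦4, 2↦4, 3↦-1}, K=[arg :: if0 :: addL(4)]>
step 17: <C=-3, E={x↦3}, S={0↦2, 1↦4, 2↦4, 3↦-1}, K=[fun :: if0 :: addL(4)]>
step 18: <C=w, E={w↦4, x↦3}, S={0↦2, 1↦4, 2↦4, 3↦-1, 4↦-3}, K=[if0 :: addL(4)]>
step 19: <C=(1 * -4), E=∅, S={0↦2, 1↦4, 2↦4, 3↦-1, 4↦-3}, K=[addL(4)]>
step 20: <C=1, E=∅, S={0↦2, 1↦4, 2↦4, 3↦-1, 4↦-3}, K=[mulR :: addL(4)]>
step 21: <C=-4, E=∅, S={0↦2, 1↦4, 2↦4, 3↦-1, 4↦-3}, K=[mulL(1) :: addL(4)]>
→ final value 0

Answer: 0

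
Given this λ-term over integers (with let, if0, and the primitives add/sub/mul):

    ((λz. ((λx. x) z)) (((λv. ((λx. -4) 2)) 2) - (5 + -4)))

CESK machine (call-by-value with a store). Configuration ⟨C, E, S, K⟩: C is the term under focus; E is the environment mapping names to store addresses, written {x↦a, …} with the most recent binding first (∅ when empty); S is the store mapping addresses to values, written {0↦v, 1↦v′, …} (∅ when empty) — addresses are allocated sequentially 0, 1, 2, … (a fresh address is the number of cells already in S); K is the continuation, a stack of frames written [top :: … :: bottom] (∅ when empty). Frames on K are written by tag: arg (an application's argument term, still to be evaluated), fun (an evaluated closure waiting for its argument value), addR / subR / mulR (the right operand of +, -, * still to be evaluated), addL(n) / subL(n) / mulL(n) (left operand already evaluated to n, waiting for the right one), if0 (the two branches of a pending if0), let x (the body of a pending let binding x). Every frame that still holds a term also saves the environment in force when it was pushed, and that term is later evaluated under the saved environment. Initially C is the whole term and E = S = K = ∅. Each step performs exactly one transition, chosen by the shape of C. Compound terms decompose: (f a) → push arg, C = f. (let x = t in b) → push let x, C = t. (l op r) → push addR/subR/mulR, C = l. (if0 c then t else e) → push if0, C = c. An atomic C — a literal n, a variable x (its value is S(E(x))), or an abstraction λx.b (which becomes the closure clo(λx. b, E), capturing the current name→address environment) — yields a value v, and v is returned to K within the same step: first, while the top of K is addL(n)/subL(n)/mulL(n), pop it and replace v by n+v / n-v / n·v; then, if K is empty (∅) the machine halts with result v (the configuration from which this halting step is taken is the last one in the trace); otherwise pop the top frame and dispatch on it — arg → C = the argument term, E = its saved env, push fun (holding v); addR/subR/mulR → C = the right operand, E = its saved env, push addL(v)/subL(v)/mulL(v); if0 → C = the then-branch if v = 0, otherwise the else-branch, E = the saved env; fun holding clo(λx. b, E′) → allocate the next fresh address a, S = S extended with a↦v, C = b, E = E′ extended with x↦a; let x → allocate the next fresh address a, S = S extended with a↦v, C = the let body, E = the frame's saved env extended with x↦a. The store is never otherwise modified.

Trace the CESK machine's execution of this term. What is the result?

step 0: ⟨C=((λz. ((λx. x) z)) (((λv. ((λx. -4) 2)) 2) - (5 + -4))); E=∅; S=∅; K=∅⟩
step 1: ⟨C=(λz. ((λx. x) z)); E=∅; S=∅; K=[arg]⟩
step 2: ⟨C=(((λv. ((λx. -4) 2)) 2) - (5 + -4)); E=∅; S=∅; K=[fun]⟩
step 3: ⟨C=((λv. ((λx. -4) 2)) 2); E=∅; S=∅; K=[subR :: fun]⟩
step 4: ⟨C=(λv. ((λx. -4) 2)); E=∅; S=∅; K=[arg :: subR :: fun]⟩
step 5: ⟨C=2; E=∅; S=∅; K=[fun :: subR :: fun]⟩
step 6: ⟨C=((λx. -4) 2); E={v↦0}; S={0↦2}; K=[subR :: fun]⟩
step 7: ⟨C=(λx. -4); E={v↦0}; S={0↦2}; K=[arg :: subR :: fun]⟩
step 8: ⟨C=2; E={v↦0}; S={0↦2}; K=[fun :: subR :: fun]⟩
step 9: ⟨C=-4; E={x↦1, v↦0}; S={0↦2, 1↦2}; K=[subR :: fun]⟩
step 10: ⟨C=(5 + -4); E=∅; S={0↦2, 1↦2}; K=[subL(-4) :: fun]⟩
step 11: ⟨C=5; E=∅; S={0↦2, 1↦2}; K=[addR :: subL(-4) :: fun]⟩
step 12: ⟨C=-4; E=∅; S={0↦2, 1↦2}; K=[addL(5) :: subL(-4) :: fun]⟩
step 13: ⟨C=((λx. x) z); E={z↦2}; S={0↦2, 1↦2, 2↦-5}; K=∅⟩
step 14: ⟨C=(λx. x); E={z↦2}; S={0↦2, 1↦2, 2↦-5}; K=[arg]⟩
step 15: ⟨C=z; E={z↦2}; S={0↦2, 1↦2, 2↦-5}; K=[fun]⟩
step 16: ⟨C=x; E={x↦3, z↦2}; S={0↦2, 1↦2, 2↦-5, 3↦-5}; K=∅⟩
→ final value -5

Answer: -5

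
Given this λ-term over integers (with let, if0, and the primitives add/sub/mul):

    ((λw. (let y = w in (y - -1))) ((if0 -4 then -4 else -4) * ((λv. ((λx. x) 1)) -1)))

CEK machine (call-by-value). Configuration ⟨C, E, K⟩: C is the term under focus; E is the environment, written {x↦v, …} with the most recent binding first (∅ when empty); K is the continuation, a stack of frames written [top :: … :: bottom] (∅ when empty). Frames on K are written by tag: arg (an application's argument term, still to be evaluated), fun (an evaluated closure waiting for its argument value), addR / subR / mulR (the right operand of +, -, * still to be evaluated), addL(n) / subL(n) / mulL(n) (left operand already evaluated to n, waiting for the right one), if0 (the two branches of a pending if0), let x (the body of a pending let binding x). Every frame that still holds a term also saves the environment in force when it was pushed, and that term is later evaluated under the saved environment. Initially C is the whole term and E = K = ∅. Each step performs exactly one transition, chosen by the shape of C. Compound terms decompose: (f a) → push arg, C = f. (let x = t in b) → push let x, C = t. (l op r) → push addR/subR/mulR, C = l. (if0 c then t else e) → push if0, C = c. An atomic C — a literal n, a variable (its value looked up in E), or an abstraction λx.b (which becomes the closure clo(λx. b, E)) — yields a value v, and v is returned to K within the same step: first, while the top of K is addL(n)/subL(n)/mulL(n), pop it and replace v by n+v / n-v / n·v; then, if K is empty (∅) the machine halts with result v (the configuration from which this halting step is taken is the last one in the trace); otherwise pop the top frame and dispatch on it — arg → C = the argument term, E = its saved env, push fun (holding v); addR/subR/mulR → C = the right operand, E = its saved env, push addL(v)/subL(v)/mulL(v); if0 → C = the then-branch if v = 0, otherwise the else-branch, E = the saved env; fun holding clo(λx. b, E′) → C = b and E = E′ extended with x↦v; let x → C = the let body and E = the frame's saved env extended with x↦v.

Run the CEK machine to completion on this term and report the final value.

Answer: -3

Derivation:
[0] ⟨C=((λw. (let y = w in (y - -1))) ((if0 -4 then -4 else -4) * ((λv. ((λx. x) 1)) -1))); E=∅; K=∅⟩
[1] ⟨C=(λw. (let y = w in (y - -1))); E=∅; K=[arg]⟩
[2] ⟨C=((if0 -4 then -4 else -4) * ((λv. ((λx. x) 1)) -1)); E=∅; K=[fun]⟩
[3] ⟨C=(if0 -4 then -4 else -4); E=∅; K=[mulR :: fun]⟩
[4] ⟨C=-4; E=∅; K=[if0 :: mulR :: fun]⟩
[5] ⟨C=-4; E=∅; K=[mulR :: fun]⟩
[6] ⟨C=((λv. ((λx. x) 1)) -1); E=∅; K=[mulL(-4) :: fun]⟩
[7] ⟨C=(λv. ((λx. x) 1)); E=∅; K=[arg :: mulL(-4) :: fun]⟩
[8] ⟨C=-1; E=∅; K=[fun :: mulL(-4) :: fun]⟩
[9] ⟨C=((λx. x) 1); E={v↦-1}; K=[mulL(-4) :: fun]⟩
[10] ⟨C=(λx. x); E={v↦-1}; K=[arg :: mulL(-4) :: fun]⟩
[11] ⟨C=1; E={v↦-1}; K=[fun :: mulL(-4) :: fun]⟩
[12] ⟨C=x; E={x↦1, v↦-1}; K=[mulL(-4) :: fun]⟩
[13] ⟨C=(let y = w in (y - -1)); E={w↦-4}; K=∅⟩
[14] ⟨C=w; E={w↦-4}; K=[let y]⟩
[15] ⟨C=(y - -1); E={y↦-4, w↦-4}; K=∅⟩
[16] ⟨C=y; E={y↦-4, w↦-4}; K=[subR]⟩
[17] ⟨C=-1; E={y↦-4, w↦-4}; K=[subL(-4)]⟩
→ final value -3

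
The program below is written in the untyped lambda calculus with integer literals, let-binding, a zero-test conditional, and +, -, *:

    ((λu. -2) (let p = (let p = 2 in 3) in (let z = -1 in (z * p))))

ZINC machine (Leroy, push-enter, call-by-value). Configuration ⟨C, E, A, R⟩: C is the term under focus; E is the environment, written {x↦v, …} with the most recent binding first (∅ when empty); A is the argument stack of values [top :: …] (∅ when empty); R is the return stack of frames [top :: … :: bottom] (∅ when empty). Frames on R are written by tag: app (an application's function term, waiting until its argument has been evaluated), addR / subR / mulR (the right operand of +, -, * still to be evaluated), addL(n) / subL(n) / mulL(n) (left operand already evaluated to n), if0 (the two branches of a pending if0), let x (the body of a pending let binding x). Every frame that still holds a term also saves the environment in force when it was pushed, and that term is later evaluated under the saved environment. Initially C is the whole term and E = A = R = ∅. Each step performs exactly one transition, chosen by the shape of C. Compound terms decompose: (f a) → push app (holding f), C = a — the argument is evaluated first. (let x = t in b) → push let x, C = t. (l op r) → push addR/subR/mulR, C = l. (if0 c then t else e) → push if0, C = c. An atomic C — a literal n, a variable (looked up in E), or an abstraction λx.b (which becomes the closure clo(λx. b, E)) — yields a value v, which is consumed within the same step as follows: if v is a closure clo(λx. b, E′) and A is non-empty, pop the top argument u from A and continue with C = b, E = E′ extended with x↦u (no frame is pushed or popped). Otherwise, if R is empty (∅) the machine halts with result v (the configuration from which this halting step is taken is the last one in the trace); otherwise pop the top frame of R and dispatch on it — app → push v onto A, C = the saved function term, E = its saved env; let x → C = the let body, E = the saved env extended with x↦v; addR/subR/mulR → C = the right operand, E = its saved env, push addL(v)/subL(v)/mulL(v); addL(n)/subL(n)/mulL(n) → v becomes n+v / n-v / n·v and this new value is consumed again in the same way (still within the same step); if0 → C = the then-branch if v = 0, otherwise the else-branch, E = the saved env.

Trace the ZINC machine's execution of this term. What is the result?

Answer: -2

Machine steps:
[0] ⟨C=((λu. -2) (let p = (let p = 2 in 3) in (let z = -1 in (z * p)))); E=∅; A=∅; R=∅⟩
[1] ⟨C=(let p = (let p = 2 in 3) in (let z = -1 in (z * p))); E=∅; A=∅; R=[app]⟩
[2] ⟨C=(let p = 2 in 3); E=∅; A=∅; R=[let p :: app]⟩
[3] ⟨C=2; E=∅; A=∅; R=[let p :: let p :: app]⟩
[4] ⟨C=3; E={p↦2}; A=∅; R=[let p :: app]⟩
[5] ⟨C=(let z = -1 in (z * p)); E={p↦3}; A=∅; R=[app]⟩
[6] ⟨C=-1; E={p↦3}; A=∅; R=[let z :: app]⟩
[7] ⟨C=(z * p); E={z↦-1, p↦3}; A=∅; R=[app]⟩
[8] ⟨C=z; E={z↦-1, p↦3}; A=∅; R=[mulR :: app]⟩
[9] ⟨C=p; E={z↦-1, p↦3}; A=∅; R=[mulL(-1) :: app]⟩
[10] ⟨C=(λu. -2); E=∅; A=[-3]; R=∅⟩
[11] ⟨C=-2; E={u↦-3}; A=∅; R=∅⟩
→ final value -2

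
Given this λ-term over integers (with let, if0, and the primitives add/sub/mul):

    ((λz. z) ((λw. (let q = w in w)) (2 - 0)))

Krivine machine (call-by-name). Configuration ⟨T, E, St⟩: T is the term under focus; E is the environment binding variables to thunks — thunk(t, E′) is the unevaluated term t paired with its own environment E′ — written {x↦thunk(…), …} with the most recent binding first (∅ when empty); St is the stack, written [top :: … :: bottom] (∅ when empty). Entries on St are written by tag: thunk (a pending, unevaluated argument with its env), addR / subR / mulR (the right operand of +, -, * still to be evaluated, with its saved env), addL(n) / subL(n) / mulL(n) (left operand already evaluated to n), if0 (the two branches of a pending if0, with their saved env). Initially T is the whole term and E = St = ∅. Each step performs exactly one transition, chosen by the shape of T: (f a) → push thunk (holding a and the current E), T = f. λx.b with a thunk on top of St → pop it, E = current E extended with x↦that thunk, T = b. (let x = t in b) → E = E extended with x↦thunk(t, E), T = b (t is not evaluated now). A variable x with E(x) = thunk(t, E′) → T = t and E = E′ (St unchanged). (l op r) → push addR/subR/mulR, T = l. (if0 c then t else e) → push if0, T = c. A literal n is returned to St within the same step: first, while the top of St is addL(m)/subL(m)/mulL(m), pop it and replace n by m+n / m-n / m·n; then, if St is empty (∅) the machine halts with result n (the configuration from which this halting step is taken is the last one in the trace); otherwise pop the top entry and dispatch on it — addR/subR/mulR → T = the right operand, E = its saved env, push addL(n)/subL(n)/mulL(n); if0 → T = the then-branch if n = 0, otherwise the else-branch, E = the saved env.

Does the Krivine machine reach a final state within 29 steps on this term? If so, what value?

t=0: <T=((λz. z) ((λw. (let q = w in w)) (2 - 0))), E=∅, St=∅>
t=1: <T=(λz. z), E=∅, St=[thunk]>
t=2: <T=z, E={z↦thunk(((λw. (let q = w in w)) (2 - 0)), ∅)}, St=∅>
t=3: <T=((λw. (let q = w in w)) (2 - 0)), E=∅, St=∅>
t=4: <T=(λw. (let q = w in w)), E=∅, St=[thunk]>
t=5: <T=(let q = w in w), E={w↦thunk((2 - 0), ∅)}, St=∅>
t=6: <T=w, E={q↦thunk(w, {w↦thunk((2 - 0), ∅)}), w↦thunk((2 - 0), ∅)}, St=∅>
t=7: <T=(2 - 0), E=∅, St=∅>
t=8: <T=2, E=∅, St=[subR]>
t=9: <T=0, E=∅, St=[subL(2)]>
→ final value 2

Answer: 2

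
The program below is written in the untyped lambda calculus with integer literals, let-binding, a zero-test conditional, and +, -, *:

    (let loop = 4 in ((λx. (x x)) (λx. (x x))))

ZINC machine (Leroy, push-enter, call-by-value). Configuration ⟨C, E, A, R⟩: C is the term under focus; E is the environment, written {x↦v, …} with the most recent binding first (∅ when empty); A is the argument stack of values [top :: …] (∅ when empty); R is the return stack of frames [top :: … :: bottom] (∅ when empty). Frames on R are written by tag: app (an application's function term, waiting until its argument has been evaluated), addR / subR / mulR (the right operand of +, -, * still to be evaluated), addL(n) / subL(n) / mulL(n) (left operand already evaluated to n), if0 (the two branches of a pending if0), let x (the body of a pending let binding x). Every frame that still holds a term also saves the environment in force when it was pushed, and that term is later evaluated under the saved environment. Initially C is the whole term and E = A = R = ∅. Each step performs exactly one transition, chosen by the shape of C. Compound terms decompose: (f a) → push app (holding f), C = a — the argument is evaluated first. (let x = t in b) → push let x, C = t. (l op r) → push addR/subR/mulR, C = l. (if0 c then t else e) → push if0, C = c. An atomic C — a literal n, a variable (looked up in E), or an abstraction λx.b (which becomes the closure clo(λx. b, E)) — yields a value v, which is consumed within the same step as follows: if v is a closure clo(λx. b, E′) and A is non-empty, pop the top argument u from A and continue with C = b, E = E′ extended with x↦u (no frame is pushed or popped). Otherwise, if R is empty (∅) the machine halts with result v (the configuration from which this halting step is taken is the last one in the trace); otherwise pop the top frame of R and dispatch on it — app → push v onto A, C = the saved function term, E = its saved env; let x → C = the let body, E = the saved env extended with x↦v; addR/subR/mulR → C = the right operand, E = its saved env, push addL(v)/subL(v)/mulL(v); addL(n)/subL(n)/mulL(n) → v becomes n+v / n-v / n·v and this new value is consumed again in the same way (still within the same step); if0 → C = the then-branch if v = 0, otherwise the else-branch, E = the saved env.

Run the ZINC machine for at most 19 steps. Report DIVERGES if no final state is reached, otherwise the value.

0. [C=(let loop = 4 in ((λx. (x x)) (λx. (x x)))) | E=∅ | A=∅ | R=∅]
1. [C=4 | E=∅ | A=∅ | R=[let loop]]
2. [C=((λx. (x x)) (λx. (x x))) | E={loop↦4} | A=∅ | R=∅]
3. [C=(λx. (x x)) | E={loop↦4} | A=∅ | R=[app]]
4. [C=(λx. (x x)) | E={loop↦4} | A=[clo(λx. (x x), {loop↦4})] | R=∅]
5. [C=(x x) | E={x↦clo(λx. (x x), {loop↦4}), loop↦4} | A=∅ | R=∅]
6. [C=x | E={x↦clo(λx. (x x), {loop↦4}), loop↦4} | A=∅ | R=[app]]
7. [C=x | E={x↦clo(λx. (x x), {loop↦4}), loop↦4} | A=[clo(λx. (x x), {loop↦4})] | R=∅]
… configuration repeats with period 3 (steps 5–7 recur indefinitely) …

Answer: DIVERGES (no final state within 19 steps)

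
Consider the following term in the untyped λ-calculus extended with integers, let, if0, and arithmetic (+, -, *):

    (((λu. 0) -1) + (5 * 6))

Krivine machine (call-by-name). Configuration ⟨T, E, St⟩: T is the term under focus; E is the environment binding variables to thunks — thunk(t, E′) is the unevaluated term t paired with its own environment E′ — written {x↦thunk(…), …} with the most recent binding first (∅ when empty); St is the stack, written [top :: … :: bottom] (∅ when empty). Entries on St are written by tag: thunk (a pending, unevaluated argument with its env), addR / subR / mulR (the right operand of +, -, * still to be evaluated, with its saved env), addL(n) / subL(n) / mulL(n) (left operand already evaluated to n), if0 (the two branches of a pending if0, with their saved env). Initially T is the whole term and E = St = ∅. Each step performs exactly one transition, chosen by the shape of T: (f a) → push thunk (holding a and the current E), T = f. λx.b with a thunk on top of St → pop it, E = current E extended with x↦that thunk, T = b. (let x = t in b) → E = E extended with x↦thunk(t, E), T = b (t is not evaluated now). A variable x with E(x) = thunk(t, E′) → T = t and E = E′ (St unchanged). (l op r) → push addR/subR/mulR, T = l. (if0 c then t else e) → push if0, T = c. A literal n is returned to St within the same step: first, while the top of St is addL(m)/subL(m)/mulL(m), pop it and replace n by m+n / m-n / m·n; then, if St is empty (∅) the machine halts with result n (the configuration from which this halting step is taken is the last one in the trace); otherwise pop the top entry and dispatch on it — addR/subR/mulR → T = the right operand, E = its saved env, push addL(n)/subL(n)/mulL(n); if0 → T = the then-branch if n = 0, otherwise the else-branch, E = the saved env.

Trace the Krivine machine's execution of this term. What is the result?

Answer: 30

Execution trace:
t=0: <T=(((λu. 0) -1) + (5 * 6)), E=∅, St=∅>
t=1: <T=((λu. 0) -1), E=∅, St=[addR]>
t=2: <T=(λu. 0), E=∅, St=[thunk :: addR]>
t=3: <T=0, E={u↦thunk(-1, ∅)}, St=[addR]>
t=4: <T=(5 * 6), E=∅, St=[addL(0)]>
t=5: <T=5, E=∅, St=[mulR :: addL(0)]>
t=6: <T=6, E=∅, St=[mulL(5) :: addL(0)]>
→ final value 30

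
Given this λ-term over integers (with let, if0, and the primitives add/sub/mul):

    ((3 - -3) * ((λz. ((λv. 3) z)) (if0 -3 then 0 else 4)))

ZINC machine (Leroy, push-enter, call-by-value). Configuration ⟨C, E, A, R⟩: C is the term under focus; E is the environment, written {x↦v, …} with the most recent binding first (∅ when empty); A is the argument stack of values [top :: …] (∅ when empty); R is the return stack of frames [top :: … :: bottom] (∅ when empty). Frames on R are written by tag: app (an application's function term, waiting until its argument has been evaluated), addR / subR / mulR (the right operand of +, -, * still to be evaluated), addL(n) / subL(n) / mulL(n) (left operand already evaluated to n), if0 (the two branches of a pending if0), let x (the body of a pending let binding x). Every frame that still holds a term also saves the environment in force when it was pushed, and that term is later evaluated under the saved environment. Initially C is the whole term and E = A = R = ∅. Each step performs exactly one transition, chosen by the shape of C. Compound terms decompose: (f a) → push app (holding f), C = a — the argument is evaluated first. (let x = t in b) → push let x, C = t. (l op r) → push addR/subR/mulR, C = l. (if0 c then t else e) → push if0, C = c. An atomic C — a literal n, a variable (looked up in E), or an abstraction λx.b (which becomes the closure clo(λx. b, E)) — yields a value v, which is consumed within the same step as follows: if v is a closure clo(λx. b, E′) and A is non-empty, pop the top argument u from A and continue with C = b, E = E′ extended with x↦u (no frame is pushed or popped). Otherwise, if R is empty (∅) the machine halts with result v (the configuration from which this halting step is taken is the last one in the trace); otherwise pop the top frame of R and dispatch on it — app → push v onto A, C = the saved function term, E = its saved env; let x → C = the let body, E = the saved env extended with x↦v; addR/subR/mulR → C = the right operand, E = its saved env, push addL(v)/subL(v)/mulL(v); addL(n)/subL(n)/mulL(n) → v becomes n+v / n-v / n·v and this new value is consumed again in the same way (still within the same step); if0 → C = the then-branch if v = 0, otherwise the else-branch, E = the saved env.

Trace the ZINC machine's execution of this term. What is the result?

[0] [C=((3 - -3) * ((λz. ((λv. 3) z)) (if0 -3 then 0 else 4))) | E=∅ | A=∅ | R=∅]
[1] [C=(3 - -3) | E=∅ | A=∅ | R=[mulR]]
[2] [C=3 | E=∅ | A=∅ | R=[subR :: mulR]]
[3] [C=-3 | E=∅ | A=∅ | R=[subL(3) :: mulR]]
[4] [C=((λz. ((λv. 3) z)) (if0 -3 then 0 else 4)) | E=∅ | A=∅ | R=[mulL(6)]]
[5] [C=(if0 -3 then 0 else 4) | E=∅ | A=∅ | R=[app :: mulL(6)]]
[6] [C=-3 | E=∅ | A=∅ | R=[if0 :: app :: mulL(6)]]
[7] [C=4 | E=∅ | A=∅ | R=[app :: mulL(6)]]
[8] [C=(λz. ((λv. 3) z)) | E=∅ | A=[4] | R=[mulL(6)]]
[9] [C=((λv. 3) z) | E={z↦4} | A=∅ | R=[mulL(6)]]
[10] [C=z | E={z↦4} | A=∅ | R=[app :: mulL(6)]]
[11] [C=(λv. 3) | E={z↦4} | A=[4] | R=[mulL(6)]]
[12] [C=3 | E={v↦4, z↦4} | A=∅ | R=[mulL(6)]]
→ final value 18

Answer: 18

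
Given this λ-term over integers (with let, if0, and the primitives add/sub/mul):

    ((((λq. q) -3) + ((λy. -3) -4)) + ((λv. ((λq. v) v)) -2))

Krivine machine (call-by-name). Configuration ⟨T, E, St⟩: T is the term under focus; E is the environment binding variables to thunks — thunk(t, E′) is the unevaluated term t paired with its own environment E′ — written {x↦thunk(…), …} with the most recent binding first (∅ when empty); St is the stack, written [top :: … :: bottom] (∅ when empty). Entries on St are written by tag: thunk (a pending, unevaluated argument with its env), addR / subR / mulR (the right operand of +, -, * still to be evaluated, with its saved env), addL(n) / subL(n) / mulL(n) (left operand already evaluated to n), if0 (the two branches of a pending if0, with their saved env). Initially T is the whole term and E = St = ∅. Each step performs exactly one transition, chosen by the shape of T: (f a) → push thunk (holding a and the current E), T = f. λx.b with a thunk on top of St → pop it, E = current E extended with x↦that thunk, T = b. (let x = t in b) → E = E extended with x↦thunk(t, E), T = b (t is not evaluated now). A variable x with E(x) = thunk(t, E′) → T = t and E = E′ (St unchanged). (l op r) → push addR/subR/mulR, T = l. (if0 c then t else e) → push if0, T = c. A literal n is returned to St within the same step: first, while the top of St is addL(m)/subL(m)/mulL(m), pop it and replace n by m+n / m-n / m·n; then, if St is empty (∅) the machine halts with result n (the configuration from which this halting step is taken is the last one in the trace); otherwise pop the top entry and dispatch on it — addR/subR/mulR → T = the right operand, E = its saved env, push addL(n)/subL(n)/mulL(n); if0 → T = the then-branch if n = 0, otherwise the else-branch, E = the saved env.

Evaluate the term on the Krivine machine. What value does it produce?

step 0: [T=((((λq. q) -3) + ((λy. -3) -4)) + ((λv. ((λq. v) v)) -2)) | E=∅ | St=∅]
step 1: [T=(((λq. q) -3) + ((λy. -3) -4)) | E=∅ | St=[addR]]
step 2: [T=((λq. q) -3) | E=∅ | St=[addR :: addR]]
step 3: [T=(λq. q) | E=∅ | St=[thunk :: addR :: addR]]
step 4: [T=q | E={q↦thunk(-3, ∅)} | St=[addR :: addR]]
step 5: [T=-3 | E=∅ | St=[addR :: addR]]
step 6: [T=((λy. -3) -4) | E=∅ | St=[addL(-3) :: addR]]
step 7: [T=(λy. -3) | E=∅ | St=[thunk :: addL(-3) :: addR]]
step 8: [T=-3 | E={y↦thunk(-4, ∅)} | St=[addL(-3) :: addR]]
step 9: [T=((λv. ((λq. v) v)) -2) | E=∅ | St=[addL(-6)]]
step 10: [T=(λv. ((λq. v) v)) | E=∅ | St=[thunk :: addL(-6)]]
step 11: [T=((λq. v) v) | E={v↦thunk(-2, ∅)} | St=[addL(-6)]]
step 12: [T=(λq. v) | E={v↦thunk(-2, ∅)} | St=[thunk :: addL(-6)]]
step 13: [T=v | E={q↦thunk(v, {v↦thunk(-2, ∅)}), v↦thunk(-2, ∅)} | St=[addL(-6)]]
step 14: [T=-2 | E=∅ | St=[addL(-6)]]
→ final value -8

Answer: -8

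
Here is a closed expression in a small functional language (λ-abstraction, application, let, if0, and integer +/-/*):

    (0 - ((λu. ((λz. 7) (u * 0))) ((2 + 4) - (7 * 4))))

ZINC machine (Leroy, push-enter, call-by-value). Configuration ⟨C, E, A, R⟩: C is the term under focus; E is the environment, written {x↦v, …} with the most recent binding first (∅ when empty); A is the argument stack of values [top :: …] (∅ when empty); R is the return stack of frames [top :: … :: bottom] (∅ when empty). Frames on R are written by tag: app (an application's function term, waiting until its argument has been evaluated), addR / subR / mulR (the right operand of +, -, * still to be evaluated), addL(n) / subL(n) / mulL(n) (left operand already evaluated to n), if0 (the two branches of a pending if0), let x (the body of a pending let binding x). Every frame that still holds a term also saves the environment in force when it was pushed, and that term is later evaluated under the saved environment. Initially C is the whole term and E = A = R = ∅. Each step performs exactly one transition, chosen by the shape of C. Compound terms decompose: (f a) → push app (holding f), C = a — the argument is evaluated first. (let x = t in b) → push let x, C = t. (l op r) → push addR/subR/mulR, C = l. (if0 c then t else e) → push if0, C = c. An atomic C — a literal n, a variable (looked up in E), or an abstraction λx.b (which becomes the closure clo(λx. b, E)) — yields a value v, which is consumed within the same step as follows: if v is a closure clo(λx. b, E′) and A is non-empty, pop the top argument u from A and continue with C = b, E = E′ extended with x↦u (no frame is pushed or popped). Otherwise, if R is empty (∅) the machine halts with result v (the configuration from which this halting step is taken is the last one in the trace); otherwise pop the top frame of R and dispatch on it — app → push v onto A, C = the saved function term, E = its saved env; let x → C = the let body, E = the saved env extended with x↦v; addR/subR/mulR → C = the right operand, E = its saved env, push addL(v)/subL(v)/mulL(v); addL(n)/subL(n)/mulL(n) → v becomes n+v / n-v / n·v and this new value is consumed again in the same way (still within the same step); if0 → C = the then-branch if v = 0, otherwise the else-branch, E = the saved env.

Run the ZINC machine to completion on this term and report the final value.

Answer: -7

Machine steps:
step 0: ⟨C=(0 - ((λu. ((λz. 7) (u * 0))) ((2 + 4) - (7 * 4)))); E=∅; A=∅; R=∅⟩
step 1: ⟨C=0; E=∅; A=∅; R=[subR]⟩
step 2: ⟨C=((λu. ((λz. 7) (u * 0))) ((2 + 4) - (7 * 4))); E=∅; A=∅; R=[subL(0)]⟩
step 3: ⟨C=((2 + 4) - (7 * 4)); E=∅; A=∅; R=[app :: subL(0)]⟩
step 4: ⟨C=(2 + 4); E=∅; A=∅; R=[subR :: app :: subL(0)]⟩
step 5: ⟨C=2; E=∅; A=∅; R=[addR :: subR :: app :: subL(0)]⟩
step 6: ⟨C=4; E=∅; A=∅; R=[addL(2) :: subR :: app :: subL(0)]⟩
step 7: ⟨C=(7 * 4); E=∅; A=∅; R=[subL(6) :: app :: subL(0)]⟩
step 8: ⟨C=7; E=∅; A=∅; R=[mulR :: subL(6) :: app :: subL(0)]⟩
step 9: ⟨C=4; E=∅; A=∅; R=[mulL(7) :: subL(6) :: app :: subL(0)]⟩
step 10: ⟨C=(λu. ((λz. 7) (u * 0))); E=∅; A=[-22]; R=[subL(0)]⟩
step 11: ⟨C=((λz. 7) (u * 0)); E={u↦-22}; A=∅; R=[subL(0)]⟩
step 12: ⟨C=(u * 0); E={u↦-22}; A=∅; R=[app :: subL(0)]⟩
step 13: ⟨C=u; E={u↦-22}; A=∅; R=[mulR :: app :: subL(0)]⟩
step 14: ⟨C=0; E={u↦-22}; A=∅; R=[mulL(-22) :: app :: subL(0)]⟩
step 15: ⟨C=(λz. 7); E={u↦-22}; A=[0]; R=[subL(0)]⟩
step 16: ⟨C=7; E={z↦0, u↦-22}; A=∅; R=[subL(0)]⟩
→ final value -7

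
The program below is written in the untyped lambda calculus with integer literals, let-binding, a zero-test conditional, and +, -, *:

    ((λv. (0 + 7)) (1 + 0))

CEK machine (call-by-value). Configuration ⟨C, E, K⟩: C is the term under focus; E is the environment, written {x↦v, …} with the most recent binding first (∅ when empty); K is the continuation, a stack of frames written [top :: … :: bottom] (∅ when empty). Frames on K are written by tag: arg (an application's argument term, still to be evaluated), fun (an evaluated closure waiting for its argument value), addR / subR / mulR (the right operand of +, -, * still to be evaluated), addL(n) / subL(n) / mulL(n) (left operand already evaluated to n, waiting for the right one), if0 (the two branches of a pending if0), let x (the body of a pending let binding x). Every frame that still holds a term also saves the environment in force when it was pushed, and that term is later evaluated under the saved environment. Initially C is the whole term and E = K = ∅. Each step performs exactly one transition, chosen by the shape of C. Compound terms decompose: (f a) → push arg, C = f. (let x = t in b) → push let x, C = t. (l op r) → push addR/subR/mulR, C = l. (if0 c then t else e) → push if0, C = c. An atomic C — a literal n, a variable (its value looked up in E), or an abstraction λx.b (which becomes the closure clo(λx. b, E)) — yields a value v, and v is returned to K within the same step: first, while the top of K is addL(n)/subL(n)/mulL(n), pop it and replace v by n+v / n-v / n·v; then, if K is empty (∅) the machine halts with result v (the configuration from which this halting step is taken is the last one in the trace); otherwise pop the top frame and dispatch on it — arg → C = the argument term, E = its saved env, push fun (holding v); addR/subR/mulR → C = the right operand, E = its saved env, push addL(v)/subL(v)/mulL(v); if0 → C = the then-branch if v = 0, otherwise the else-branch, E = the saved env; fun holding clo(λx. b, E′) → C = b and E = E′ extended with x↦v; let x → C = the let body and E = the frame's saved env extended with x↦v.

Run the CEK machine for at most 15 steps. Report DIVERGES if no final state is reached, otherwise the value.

0. [C=((λv. (0 + 7)) (1 + 0)) | E=∅ | K=∅]
1. [C=(λv. (0 + 7)) | E=∅ | K=[arg]]
2. [C=(1 + 0) | E=∅ | K=[fun]]
3. [C=1 | E=∅ | K=[addR :: fun]]
4. [C=0 | E=∅ | K=[addL(1) :: fun]]
5. [C=(0 + 7) | E={v↦1} | K=∅]
6. [C=0 | E={v↦1} | K=[addR]]
7. [C=7 | E={v↦1} | K=[addL(0)]]
→ final value 7

Answer: 7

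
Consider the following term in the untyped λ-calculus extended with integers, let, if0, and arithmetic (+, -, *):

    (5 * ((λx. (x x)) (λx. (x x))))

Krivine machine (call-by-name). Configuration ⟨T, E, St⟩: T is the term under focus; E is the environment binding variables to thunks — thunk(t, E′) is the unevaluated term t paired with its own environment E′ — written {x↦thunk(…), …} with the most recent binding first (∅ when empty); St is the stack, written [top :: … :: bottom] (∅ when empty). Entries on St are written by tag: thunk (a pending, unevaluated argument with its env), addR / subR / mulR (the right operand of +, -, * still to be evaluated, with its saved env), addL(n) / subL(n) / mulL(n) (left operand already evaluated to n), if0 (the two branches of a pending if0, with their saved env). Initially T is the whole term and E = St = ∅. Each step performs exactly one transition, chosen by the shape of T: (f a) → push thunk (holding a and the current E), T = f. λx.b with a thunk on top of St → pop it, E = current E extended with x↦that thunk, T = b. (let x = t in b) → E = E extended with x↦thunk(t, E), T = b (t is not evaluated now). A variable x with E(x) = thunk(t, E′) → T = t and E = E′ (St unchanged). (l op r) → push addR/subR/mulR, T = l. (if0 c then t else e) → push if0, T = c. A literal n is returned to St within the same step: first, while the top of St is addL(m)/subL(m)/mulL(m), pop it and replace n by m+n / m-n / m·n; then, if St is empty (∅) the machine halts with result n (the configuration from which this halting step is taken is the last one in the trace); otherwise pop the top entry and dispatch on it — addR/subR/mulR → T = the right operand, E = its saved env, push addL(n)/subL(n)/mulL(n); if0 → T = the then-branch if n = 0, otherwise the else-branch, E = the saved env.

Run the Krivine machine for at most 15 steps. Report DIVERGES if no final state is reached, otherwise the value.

Answer: DIVERGES (no final state within 15 steps)

Execution trace:
0. ⟨T=(5 * ((λx. (x x)) (λx. (x x)))); E=∅; St=∅⟩
1. ⟨T=5; E=∅; St=[mulR]⟩
2. ⟨T=((λx. (x x)) (λx. (x x))); E=∅; St=[mulL(5)]⟩
3. ⟨T=(λx. (x x)); E=∅; St=[thunk :: mulL(5)]⟩
4. ⟨T=(x x); E={x↦thunk((λx. (x x)), ∅)}; St=[mulL(5)]⟩
5. ⟨T=x; E={x↦thunk((λx. (x x)), ∅)}; St=[thunk :: mulL(5)]⟩
6. ⟨T=(λx. (x x)); E=∅; St=[thunk :: mulL(5)]⟩
7. ⟨T=(x x); E={x↦thunk(x, {x↦thunk((λx. (x x)), ∅)})}; St=[mulL(5)]⟩
8. ⟨T=x; E={x↦thunk(x, {x↦thunk((λx. (x x)), ∅)})}; St=[thunk :: mulL(5)]⟩
9. ⟨T=x; E={x↦thunk((λx. (x x)), ∅)}; St=[thunk :: mulL(5)]⟩
10. ⟨T=(λx. (x x)); E=∅; St=[thunk :: mulL(5)]⟩
11. ⟨T=(x x); E={x↦thunk(x, {x↦thunk(x, {x↦thunk((λx. (x x)), ∅)})})}; St=[mulL(5)]⟩
12. ⟨T=x; E={x↦thunk(x, {x↦thunk(x, {x↦thunk((λx. (x x)), ∅)})})}; St=[thunk :: mulL(5)]⟩
13. ⟨T=x; E={x↦thunk(x, {x↦thunk((λx. (x x)), ∅)})}; St=[thunk :: mulL(5)]⟩
14. ⟨T=x; E={x↦thunk((λx. (x x)), ∅)}; St=[thunk :: mulL(5)]⟩
15. ⟨T=(λx. (x x)); E=∅; St=[thunk :: mulL(5)]⟩
→ 15 transitions taken and the configuration is still not final: no result within 15 steps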